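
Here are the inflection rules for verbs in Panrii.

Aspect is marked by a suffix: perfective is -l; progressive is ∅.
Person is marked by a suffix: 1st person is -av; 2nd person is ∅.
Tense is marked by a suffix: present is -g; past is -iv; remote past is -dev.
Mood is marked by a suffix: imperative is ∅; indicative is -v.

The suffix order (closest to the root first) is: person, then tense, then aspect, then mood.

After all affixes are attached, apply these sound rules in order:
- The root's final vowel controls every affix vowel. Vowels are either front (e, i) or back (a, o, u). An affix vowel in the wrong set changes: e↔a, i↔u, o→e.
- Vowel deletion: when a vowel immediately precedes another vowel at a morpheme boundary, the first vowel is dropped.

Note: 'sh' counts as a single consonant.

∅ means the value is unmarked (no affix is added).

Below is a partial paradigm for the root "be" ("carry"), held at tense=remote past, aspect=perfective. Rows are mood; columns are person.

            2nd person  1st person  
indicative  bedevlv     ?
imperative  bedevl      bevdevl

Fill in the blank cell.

Attach person 1st person -av → beav.
Attach tense remote past -dev → beavdev.
Attach aspect perfective -l → beavdevl.
Attach mood indicative -v → beavdevlv.
Apply vowel harmony: beavdevlv → beevdevlv.
Apply vowel deletion: beevdevlv → bevdevlv.

bevdevlv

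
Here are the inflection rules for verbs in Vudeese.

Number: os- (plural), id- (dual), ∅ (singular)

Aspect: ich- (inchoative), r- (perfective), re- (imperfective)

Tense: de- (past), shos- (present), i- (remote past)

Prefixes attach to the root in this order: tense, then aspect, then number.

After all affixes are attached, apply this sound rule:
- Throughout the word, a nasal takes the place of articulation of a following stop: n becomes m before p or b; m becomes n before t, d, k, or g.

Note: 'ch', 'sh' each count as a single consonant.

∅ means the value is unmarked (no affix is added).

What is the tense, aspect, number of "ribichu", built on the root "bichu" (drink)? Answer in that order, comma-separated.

Segment: r-i-bichu.
tense: i- → remote past.
aspect: r- → perfective.
number: ∅ → singular.

remote past, perfective, singular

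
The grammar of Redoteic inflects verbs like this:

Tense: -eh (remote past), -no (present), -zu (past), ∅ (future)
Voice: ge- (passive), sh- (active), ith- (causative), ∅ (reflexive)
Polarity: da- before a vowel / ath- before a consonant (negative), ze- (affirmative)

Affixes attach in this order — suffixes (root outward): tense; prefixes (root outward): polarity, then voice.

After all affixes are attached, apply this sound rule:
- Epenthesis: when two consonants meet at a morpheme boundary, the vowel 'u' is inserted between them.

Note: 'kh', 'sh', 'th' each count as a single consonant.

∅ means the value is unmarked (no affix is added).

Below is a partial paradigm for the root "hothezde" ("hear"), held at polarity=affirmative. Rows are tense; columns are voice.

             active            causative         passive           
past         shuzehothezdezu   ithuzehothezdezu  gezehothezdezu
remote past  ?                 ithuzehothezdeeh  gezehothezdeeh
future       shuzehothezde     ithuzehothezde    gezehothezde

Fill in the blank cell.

shuzehothezdeeh

Attach polarity affirmative ze- → zehothezde.
Attach tense remote past -eh → zehothezdeeh.
Attach voice active sh- → shzehothezdeeh.
Apply epenthesis: shzehothezdeeh → shuzehothezdeeh.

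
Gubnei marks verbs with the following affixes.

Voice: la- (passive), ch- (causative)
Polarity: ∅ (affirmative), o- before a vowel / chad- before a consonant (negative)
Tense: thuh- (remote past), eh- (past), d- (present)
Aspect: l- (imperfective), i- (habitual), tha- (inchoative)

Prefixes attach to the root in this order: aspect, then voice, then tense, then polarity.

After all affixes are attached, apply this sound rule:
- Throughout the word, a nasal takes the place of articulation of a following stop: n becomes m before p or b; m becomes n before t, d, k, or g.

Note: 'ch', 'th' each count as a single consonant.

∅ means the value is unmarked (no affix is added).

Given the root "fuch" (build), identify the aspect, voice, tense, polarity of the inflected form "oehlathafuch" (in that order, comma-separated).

inchoative, passive, past, negative

Segment: o-eh-la-tha-fuch.
aspect: tha- → inchoative.
voice: la- → passive.
tense: eh- → past.
polarity: o/chad- → negative.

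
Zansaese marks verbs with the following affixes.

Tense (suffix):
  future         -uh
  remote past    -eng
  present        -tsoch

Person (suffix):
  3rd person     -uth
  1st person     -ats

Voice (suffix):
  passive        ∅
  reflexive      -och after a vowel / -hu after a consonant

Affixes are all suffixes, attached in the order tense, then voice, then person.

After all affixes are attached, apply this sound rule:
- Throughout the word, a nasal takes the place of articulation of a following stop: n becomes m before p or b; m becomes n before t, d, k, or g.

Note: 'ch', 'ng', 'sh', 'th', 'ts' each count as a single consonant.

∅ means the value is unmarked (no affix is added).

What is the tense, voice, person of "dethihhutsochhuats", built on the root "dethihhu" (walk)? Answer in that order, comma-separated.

present, reflexive, 1st person

Segment: dethihhu-tsoch-hu-ats.
tense: -tsoch → present.
voice: -och/hu → reflexive.
person: -ats → 1st person.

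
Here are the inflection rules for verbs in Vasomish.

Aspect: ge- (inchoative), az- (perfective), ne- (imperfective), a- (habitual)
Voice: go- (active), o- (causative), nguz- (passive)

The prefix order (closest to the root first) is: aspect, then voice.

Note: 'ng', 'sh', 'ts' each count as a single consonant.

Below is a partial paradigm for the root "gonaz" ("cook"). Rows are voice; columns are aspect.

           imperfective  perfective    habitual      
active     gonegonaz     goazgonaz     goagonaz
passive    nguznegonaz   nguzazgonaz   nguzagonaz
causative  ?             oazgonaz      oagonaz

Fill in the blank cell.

onegonaz

Attach aspect imperfective ne- → negonaz.
Attach voice causative o- → onegonaz.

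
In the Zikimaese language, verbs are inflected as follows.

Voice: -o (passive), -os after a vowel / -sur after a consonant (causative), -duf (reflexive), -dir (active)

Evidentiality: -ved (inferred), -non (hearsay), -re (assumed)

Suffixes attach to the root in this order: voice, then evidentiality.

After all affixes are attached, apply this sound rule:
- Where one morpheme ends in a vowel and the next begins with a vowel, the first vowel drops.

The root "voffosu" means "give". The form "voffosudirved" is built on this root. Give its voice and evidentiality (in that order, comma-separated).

active, inferred

Segment: voffosu-dir-ved.
voice: -dir → active.
evidentiality: -ved → inferred.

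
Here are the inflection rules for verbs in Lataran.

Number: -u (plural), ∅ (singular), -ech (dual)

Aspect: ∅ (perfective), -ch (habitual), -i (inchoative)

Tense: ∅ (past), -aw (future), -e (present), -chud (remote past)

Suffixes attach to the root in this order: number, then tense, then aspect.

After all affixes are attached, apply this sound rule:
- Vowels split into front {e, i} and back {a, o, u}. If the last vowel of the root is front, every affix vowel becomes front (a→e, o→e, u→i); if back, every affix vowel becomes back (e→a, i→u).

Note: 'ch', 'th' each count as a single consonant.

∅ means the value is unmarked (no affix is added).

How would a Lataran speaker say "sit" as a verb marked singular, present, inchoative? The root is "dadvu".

dadvuau

number = singular: zero marking, form stays dadvu.
Attach tense present -e → dadvue.
Attach aspect inchoative -i → dadvuei.
Apply vowel harmony: dadvuei → dadvuau.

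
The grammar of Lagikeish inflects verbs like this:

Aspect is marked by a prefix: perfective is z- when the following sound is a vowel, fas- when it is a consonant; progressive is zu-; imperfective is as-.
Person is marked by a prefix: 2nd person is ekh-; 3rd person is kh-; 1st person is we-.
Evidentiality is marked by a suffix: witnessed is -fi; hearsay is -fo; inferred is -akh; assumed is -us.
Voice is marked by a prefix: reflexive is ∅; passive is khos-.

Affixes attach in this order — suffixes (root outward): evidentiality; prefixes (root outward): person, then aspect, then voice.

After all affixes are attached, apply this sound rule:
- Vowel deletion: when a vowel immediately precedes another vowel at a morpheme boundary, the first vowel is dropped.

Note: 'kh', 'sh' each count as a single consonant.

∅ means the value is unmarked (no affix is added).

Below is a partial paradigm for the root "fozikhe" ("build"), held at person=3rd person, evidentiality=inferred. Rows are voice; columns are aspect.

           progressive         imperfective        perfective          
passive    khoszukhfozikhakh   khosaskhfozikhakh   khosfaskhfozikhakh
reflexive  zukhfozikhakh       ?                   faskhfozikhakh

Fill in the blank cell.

askhfozikhakh

Attach person 3rd person kh- → khfozikhe.
Attach aspect imperfective as- → askhfozikhe.
voice = reflexive: zero marking, form stays askhfozikhe.
Attach evidentiality inferred -akh → askhfozikheakh.
Apply vowel deletion: askhfozikheakh → askhfozikhakh.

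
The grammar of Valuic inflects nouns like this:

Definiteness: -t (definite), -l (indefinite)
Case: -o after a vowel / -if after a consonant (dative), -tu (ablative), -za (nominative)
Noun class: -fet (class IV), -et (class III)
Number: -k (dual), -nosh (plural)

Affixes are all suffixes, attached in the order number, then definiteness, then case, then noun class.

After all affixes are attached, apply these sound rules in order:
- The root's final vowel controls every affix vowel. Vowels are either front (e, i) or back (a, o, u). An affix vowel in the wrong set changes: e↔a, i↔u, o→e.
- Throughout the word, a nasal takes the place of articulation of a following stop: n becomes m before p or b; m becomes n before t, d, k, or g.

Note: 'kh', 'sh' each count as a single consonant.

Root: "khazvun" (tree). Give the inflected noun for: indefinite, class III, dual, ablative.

khazvunkltuat

Attach number dual -k → khazvunk.
Attach definiteness indefinite -l → khazvunkl.
Attach case ablative -tu → khazvunkltu.
Attach noun class class III -et → khazvunkltuet.
Apply vowel harmony: khazvunkltuet → khazvunkltuat.
Nasal assimilation: no change.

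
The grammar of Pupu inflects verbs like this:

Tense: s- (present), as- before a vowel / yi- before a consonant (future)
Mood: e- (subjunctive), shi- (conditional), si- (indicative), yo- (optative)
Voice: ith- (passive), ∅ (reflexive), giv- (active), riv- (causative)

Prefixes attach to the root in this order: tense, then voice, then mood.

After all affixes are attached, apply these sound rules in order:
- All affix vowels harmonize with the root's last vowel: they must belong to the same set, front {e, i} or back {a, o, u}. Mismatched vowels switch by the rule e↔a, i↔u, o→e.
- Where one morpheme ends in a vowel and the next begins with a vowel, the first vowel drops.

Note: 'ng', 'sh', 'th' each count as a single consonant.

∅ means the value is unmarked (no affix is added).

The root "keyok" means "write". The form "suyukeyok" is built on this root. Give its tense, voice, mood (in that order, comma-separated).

Segment: si-yi-keyok.
tense: as/yi- → future.
voice: ∅ → reflexive.
mood: si- → indicative.

future, reflexive, indicative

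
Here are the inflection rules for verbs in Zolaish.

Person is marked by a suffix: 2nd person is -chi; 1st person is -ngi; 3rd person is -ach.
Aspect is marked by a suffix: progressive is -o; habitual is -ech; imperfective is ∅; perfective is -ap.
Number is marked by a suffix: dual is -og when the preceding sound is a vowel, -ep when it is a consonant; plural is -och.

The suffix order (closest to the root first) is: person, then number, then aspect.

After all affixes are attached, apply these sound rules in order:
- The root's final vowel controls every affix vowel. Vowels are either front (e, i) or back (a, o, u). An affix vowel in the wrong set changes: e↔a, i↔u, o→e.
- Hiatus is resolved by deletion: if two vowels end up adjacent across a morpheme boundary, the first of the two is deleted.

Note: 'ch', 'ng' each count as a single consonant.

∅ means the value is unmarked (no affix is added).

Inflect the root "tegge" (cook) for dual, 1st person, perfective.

Attach person 1st person -ngi → teggengi.
Attach number dual -og (after vowel 'i') → teggengiog.
Attach aspect perfective -ap → teggengiogap.
Apply vowel harmony: teggengiogap → teggengiegep.
Apply vowel deletion: teggengiegep → teggengegep.

teggengegep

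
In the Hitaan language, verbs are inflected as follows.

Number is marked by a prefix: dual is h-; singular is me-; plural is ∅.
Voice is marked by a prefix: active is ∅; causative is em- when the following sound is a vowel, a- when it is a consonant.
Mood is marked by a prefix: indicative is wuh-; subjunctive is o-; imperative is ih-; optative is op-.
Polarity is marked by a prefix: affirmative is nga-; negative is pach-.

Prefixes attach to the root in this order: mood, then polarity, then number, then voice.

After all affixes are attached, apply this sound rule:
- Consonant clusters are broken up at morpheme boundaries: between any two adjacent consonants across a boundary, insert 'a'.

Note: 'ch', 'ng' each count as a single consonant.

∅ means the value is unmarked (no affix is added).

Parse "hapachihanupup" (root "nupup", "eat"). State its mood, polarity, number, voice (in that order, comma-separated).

imperative, negative, dual, active

Segment: h-pach-ih-nupup.
mood: ih- → imperative.
polarity: pach- → negative.
number: h- → dual.
voice: ∅ → active.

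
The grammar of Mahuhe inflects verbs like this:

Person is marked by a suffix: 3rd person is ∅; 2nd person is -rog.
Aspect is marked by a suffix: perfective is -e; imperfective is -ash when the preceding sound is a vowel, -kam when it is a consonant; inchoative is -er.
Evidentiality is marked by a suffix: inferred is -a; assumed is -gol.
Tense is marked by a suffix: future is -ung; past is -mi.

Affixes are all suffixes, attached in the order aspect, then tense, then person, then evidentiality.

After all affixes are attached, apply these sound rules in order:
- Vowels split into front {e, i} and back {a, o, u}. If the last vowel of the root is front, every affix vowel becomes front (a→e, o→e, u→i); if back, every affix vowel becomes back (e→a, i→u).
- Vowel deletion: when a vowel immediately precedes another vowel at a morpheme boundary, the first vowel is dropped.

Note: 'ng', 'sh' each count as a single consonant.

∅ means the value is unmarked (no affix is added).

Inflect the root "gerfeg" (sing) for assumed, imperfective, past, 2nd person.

gerfegkemmireggel

Attach aspect imperfective -kam (after consonant 'g') → gerfegkam.
Attach tense past -mi → gerfegkammi.
Attach person 2nd person -rog → gerfegkammirog.
Attach evidentiality assumed -gol → gerfegkammiroggol.
Apply vowel harmony: gerfegkammiroggol → gerfegkemmireggel.
Vowel deletion: no change.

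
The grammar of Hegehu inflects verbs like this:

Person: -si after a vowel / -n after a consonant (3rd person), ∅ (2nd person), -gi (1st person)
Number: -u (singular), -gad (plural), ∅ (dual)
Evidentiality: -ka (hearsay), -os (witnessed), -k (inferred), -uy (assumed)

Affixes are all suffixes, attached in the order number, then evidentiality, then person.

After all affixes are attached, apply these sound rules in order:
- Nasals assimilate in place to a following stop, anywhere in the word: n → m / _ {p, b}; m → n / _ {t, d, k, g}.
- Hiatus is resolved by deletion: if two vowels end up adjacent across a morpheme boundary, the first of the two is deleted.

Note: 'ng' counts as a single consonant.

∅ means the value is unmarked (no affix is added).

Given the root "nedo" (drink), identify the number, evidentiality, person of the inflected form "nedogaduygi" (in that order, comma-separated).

Segment: nedo-gad-uy-gi.
number: -gad → plural.
evidentiality: -uy → assumed.
person: -gi → 1st person.

plural, assumed, 1st person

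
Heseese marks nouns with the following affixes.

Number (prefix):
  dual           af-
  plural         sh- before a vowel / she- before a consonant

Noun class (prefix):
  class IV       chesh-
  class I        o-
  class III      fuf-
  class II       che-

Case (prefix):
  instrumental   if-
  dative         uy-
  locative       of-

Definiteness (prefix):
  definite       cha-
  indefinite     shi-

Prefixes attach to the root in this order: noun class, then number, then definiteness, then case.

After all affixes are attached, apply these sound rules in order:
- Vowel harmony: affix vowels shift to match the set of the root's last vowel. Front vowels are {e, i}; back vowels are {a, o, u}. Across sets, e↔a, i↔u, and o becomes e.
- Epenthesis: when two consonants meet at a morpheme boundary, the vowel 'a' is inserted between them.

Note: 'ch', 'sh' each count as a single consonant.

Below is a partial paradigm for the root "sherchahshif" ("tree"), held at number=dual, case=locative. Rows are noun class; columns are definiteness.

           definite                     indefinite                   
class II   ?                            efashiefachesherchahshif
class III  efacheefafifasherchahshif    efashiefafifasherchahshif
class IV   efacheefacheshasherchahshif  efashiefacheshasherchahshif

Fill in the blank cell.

efacheefachesherchahshif

Attach noun class class II che- → chesherchahshif.
Attach number dual af- → afchesherchahshif.
Attach definiteness definite cha- → chaafchesherchahshif.
Attach case locative of- → ofchaafchesherchahshif.
Apply vowel harmony: ofchaafchesherchahshif → efcheefchesherchahshif.
Apply epenthesis: efcheefchesherchahshif → efacheefachesherchahshif.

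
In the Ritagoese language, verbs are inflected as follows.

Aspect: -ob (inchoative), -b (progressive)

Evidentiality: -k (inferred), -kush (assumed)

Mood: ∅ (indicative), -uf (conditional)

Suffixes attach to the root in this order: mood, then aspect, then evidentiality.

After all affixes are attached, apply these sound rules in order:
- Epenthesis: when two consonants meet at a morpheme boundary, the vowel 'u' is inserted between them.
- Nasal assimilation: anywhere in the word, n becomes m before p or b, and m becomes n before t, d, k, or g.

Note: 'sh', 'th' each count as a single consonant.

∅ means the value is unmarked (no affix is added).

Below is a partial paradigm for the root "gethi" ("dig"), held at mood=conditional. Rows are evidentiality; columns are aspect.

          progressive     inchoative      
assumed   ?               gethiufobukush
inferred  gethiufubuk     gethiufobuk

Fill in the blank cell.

gethiufubukush

Attach mood conditional -uf → gethiuf.
Attach aspect progressive -b → gethiufb.
Attach evidentiality assumed -kush → gethiufbkush.
Apply epenthesis: gethiufbkush → gethiufubukush.
Nasal assimilation: no change.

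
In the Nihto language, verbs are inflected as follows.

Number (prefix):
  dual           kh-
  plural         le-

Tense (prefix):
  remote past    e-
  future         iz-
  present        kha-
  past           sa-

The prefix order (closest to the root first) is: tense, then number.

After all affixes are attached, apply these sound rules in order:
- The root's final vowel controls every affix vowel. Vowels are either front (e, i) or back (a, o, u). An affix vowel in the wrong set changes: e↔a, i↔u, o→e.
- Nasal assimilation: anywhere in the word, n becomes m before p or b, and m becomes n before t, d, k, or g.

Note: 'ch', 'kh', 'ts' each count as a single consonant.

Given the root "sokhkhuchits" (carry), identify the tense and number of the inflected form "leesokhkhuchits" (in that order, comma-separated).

remote past, plural

Segment: le-e-sokhkhuchits.
tense: e- → remote past.
number: le- → plural.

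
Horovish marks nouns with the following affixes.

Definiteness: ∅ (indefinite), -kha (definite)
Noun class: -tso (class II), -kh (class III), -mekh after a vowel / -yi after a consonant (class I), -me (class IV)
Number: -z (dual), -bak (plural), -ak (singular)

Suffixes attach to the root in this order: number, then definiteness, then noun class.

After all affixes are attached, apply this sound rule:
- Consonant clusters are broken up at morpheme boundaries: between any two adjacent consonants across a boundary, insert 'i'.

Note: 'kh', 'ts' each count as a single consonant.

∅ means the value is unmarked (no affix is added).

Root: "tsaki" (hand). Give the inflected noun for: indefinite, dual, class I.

tsakiziyi

Attach number dual -z → tsakiz.
definiteness = indefinite: zero marking, form stays tsakiz.
Attach noun class class I -yi (after consonant 'z') → tsakizyi.
Apply epenthesis: tsakizyi → tsakiziyi.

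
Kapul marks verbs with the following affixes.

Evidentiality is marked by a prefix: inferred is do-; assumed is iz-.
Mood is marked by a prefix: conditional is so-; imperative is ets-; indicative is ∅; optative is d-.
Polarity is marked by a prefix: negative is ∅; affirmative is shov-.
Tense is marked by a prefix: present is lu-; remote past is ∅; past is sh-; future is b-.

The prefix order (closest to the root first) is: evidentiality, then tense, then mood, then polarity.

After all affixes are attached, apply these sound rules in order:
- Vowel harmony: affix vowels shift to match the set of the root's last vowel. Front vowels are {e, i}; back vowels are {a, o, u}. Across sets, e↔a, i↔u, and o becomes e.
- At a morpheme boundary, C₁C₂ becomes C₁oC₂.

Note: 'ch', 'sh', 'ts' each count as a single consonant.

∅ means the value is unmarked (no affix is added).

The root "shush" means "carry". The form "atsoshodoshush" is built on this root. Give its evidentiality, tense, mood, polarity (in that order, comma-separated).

inferred, past, imperative, negative

Segment: ets-sh-do-shush.
evidentiality: do- → inferred.
tense: sh- → past.
mood: ets- → imperative.
polarity: ∅ → negative.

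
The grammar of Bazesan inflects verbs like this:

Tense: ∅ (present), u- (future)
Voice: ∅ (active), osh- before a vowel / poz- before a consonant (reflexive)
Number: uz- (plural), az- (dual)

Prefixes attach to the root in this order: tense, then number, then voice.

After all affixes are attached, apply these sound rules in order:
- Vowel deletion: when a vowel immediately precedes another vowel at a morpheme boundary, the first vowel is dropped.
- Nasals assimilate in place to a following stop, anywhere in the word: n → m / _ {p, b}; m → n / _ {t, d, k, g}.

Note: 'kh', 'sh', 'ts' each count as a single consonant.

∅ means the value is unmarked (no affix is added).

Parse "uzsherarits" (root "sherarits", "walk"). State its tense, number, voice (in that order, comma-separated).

present, plural, active

Segment: uz-sherarits.
tense: ∅ → present.
number: uz- → plural.
voice: ∅ → active.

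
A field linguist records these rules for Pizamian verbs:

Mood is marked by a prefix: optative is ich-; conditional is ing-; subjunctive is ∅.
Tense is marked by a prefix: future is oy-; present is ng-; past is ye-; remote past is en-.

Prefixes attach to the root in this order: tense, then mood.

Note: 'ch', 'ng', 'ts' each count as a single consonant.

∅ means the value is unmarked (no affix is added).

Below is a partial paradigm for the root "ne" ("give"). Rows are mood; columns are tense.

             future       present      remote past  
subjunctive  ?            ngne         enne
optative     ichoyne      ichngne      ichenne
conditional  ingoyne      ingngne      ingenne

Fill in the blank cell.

oyne

Attach tense future oy- → oyne.
mood = subjunctive: zero marking, form stays oyne.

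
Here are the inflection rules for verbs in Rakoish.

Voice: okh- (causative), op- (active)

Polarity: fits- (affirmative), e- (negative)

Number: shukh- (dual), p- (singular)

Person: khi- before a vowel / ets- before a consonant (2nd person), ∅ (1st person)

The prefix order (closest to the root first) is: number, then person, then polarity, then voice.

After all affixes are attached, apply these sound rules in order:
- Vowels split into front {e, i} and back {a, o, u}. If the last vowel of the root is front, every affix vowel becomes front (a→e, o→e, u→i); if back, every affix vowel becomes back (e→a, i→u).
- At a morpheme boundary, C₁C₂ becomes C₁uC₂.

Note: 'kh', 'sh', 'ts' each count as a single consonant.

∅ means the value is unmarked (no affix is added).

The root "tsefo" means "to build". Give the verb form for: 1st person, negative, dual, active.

opashukhutsefo

Attach number dual shukh- → shukhtsefo.
person = 1st person: zero marking, form stays shukhtsefo.
Attach polarity negative e- → eshukhtsefo.
Attach voice active op- → opeshukhtsefo.
Apply vowel harmony: opeshukhtsefo → opashukhtsefo.
Apply epenthesis: opashukhtsefo → opashukhutsefo.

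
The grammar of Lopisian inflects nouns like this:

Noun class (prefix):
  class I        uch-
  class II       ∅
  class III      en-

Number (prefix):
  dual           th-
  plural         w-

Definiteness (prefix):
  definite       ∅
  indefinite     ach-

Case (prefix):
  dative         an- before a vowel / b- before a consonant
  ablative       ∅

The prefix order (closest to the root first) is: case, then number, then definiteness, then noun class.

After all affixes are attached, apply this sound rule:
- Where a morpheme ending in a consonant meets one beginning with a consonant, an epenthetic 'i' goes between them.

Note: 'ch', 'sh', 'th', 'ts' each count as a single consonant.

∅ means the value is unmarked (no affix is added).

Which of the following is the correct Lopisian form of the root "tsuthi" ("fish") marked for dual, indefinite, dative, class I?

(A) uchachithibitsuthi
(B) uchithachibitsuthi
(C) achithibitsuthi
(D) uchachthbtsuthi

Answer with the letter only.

Attach case dative b- (before consonant 'ts') → btsuthi.
Attach number dual th- → thbtsuthi.
Attach definiteness indefinite ach- → achthbtsuthi.
Attach noun class class I uch- → uchachthbtsuthi.
Apply epenthesis: uchachthbtsuthi → uchachithibitsuthi.
So the correct form is uchachithibitsuthi, option (A).
(C) achithibitsuthi is wrong: it uses class II instead of class I for noun class.
(B) uchithachibitsuthi is wrong: it has the affixes in the wrong order.
(D) uchachthbtsuthi is wrong: it fails to apply the sound rule(s).

A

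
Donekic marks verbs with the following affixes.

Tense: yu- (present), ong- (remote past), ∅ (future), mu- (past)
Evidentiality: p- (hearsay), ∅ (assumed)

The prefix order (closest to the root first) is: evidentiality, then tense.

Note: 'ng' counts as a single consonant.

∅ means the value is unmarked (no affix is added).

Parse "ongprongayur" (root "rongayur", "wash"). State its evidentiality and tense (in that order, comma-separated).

hearsay, remote past

Segment: ong-p-rongayur.
evidentiality: p- → hearsay.
tense: ong- → remote past.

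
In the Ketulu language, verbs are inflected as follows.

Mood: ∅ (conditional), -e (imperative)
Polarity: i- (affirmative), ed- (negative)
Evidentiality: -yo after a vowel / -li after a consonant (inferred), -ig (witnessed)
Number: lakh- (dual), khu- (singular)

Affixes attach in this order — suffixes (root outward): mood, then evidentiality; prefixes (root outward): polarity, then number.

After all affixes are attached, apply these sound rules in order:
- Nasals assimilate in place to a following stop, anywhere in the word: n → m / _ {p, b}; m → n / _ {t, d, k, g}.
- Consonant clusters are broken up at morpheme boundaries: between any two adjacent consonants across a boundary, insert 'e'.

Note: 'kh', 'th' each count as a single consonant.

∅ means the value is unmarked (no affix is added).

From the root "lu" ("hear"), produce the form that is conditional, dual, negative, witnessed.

mood = conditional: zero marking, form stays lu.
Attach evidentiality witnessed -ig → luig.
Attach polarity negative ed- → edluig.
Attach number dual lakh- → lakhedluig.
Nasal assimilation: no change.
Apply epenthesis: lakhedluig → lakhedeluig.

lakhedeluig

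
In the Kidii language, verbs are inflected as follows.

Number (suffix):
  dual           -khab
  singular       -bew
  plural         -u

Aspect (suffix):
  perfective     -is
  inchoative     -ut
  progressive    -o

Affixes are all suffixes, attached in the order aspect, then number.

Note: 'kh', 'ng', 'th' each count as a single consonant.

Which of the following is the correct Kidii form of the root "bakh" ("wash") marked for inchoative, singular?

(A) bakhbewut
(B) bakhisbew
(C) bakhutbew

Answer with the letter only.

Attach aspect inchoative -ut → bakhut.
Attach number singular -bew → bakhutbew.
So the correct form is bakhutbew, option (C).
(A) bakhbewut is wrong: it has the affixes in the wrong order.
(B) bakhisbew is wrong: it uses perfective instead of inchoative for aspect.

C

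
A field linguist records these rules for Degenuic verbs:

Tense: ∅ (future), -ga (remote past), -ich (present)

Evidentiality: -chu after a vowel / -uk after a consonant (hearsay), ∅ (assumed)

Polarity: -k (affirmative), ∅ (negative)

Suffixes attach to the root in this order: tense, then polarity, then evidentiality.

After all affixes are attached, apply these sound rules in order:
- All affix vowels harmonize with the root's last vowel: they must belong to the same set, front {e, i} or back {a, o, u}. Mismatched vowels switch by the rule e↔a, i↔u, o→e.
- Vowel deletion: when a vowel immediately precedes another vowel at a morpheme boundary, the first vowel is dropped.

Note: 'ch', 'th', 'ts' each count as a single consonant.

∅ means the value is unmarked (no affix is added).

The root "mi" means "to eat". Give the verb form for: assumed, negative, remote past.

Attach tense remote past -ga → miga.
polarity = negative: zero marking, form stays miga.
evidentiality = assumed: zero marking, form stays miga.
Apply vowel harmony: miga → mige.
Vowel deletion: no change.

mige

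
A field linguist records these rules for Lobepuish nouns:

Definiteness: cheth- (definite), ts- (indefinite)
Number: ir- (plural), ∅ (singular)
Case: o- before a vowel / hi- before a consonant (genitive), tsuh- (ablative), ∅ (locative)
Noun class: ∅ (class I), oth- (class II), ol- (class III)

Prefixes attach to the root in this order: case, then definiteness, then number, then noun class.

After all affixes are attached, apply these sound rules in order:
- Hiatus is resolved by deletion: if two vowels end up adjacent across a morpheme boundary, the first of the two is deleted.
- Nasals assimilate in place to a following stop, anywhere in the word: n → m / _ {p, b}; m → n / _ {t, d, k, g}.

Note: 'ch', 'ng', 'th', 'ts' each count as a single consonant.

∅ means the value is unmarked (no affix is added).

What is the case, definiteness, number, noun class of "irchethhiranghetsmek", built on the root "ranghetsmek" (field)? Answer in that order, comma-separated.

genitive, definite, plural, class I

Segment: ir-cheth-hi-ranghetsmek.
case: o/hi- → genitive.
definiteness: cheth- → definite.
number: ir- → plural.
noun class: ∅ → class I.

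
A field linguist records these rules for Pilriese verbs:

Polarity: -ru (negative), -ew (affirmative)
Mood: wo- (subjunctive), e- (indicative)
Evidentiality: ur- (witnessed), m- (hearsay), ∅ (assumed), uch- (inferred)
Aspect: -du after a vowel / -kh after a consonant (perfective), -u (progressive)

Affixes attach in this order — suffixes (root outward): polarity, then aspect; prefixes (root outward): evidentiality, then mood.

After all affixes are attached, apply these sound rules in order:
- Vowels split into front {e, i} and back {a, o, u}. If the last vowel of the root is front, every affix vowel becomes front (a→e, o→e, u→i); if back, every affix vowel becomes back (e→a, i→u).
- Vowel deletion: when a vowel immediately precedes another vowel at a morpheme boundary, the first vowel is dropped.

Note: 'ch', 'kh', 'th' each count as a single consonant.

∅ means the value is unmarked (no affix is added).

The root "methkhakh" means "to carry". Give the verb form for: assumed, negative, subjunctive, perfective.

womethkhakhrudu

evidentiality = assumed: zero marking, form stays methkhakh.
Attach polarity negative -ru → methkhakhru.
Attach mood subjunctive wo- → womethkhakhru.
Attach aspect perfective -du (after vowel 'u') → womethkhakhrudu.
Vowel harmony: no change.
Vowel deletion: no change.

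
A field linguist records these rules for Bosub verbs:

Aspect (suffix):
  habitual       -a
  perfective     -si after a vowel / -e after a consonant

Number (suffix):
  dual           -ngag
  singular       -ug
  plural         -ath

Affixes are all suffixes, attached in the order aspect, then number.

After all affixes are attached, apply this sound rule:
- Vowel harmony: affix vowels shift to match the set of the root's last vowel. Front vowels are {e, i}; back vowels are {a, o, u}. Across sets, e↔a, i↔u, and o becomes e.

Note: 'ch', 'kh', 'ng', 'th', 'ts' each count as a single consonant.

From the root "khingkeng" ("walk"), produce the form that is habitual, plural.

Attach aspect habitual -a → khingkenga.
Attach number plural -ath → khingkengaath.
Apply vowel harmony: khingkengaath → khingkengeeth.

khingkengeeth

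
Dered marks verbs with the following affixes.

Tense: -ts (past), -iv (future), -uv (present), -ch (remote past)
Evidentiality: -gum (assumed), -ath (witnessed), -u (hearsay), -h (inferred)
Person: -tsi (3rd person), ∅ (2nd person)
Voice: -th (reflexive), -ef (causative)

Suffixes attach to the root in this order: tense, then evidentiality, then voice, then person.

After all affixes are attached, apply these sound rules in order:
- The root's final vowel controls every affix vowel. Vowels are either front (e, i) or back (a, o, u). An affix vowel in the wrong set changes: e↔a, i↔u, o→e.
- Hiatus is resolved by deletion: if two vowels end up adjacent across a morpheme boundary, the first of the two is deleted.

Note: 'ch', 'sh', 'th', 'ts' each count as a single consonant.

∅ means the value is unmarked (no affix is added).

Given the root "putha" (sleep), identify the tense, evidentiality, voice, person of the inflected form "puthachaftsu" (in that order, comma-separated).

Segment: putha-ch-u-ef-tsi.
tense: -ch → remote past.
evidentiality: -u → hearsay.
voice: -ef → causative.
person: -tsi → 3rd person.

remote past, hearsay, causative, 3rd person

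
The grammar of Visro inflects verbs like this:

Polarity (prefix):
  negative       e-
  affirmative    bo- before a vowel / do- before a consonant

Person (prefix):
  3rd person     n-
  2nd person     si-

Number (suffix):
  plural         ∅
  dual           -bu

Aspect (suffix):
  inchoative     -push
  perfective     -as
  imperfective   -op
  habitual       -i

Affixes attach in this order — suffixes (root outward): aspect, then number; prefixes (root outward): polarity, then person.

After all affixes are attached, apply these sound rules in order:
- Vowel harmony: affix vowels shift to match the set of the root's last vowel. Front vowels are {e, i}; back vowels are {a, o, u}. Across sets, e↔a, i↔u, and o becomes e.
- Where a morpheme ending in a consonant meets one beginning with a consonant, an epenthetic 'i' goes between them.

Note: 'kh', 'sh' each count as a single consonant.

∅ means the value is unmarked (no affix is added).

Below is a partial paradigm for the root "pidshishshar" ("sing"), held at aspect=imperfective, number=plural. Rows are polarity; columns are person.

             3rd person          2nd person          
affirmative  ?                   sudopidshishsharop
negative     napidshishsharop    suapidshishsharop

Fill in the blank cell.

Attach polarity affirmative do- (before consonant 'p') → dopidshishshar.
Attach aspect imperfective -op → dopidshishsharop.
number = plural: zero marking, form stays dopidshishsharop.
Attach person 3rd person n- → ndopidshishsharop.
Vowel harmony: no change.
Apply epenthesis: ndopidshishsharop → nidopidshishsharop.

nidopidshishsharop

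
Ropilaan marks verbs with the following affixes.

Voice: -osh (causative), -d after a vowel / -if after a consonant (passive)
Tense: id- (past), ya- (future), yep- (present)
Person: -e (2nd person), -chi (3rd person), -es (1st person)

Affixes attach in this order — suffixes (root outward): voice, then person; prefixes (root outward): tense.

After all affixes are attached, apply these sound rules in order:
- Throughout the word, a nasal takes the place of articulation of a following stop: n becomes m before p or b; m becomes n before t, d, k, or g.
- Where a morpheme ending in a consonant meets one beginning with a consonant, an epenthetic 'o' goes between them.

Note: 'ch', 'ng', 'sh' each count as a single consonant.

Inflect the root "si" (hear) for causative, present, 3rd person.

Attach voice causative -osh → siosh.
Attach tense present yep- → yepsiosh.
Attach person 3rd person -chi → yepsioshchi.
Nasal assimilation: no change.
Apply epenthesis: yepsioshchi → yeposioshochi.

yeposioshochi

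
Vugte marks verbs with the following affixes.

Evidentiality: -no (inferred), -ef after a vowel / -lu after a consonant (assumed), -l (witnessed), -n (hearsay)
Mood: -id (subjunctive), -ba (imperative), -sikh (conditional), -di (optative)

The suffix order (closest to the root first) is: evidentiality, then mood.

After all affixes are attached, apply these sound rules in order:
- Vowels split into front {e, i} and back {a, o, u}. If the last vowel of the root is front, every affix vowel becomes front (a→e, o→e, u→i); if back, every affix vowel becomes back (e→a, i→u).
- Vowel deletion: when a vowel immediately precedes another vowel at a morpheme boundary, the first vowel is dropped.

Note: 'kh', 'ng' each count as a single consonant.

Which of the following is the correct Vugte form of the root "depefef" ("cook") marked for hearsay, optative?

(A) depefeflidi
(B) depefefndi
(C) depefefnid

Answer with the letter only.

B

Attach evidentiality hearsay -n → depefefn.
Attach mood optative -di → depefefndi.
Vowel harmony: no change.
Vowel deletion: no change.
So the correct form is depefefndi, option (B).
(C) depefefnid is wrong: it uses subjunctive instead of optative for mood.
(A) depefeflidi is wrong: it uses assumed instead of hearsay for evidentiality.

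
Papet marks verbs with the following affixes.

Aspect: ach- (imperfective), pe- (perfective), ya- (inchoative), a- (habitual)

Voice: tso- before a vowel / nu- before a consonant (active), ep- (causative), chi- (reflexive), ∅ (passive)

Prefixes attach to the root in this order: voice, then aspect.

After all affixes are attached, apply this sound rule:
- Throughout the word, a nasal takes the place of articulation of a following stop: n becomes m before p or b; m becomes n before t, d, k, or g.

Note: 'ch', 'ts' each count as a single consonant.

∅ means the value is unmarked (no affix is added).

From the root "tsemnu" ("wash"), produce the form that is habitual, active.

anutsemnu

Attach voice active nu- (before consonant 'ts') → nutsemnu.
Attach aspect habitual a- → anutsemnu.
Nasal assimilation: no change.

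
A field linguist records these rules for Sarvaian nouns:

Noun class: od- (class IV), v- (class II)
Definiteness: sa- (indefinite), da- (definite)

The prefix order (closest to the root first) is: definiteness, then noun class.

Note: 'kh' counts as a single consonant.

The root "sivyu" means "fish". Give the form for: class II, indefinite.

vsasivyu

Attach definiteness indefinite sa- → sasivyu.
Attach noun class class II v- → vsasivyu.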